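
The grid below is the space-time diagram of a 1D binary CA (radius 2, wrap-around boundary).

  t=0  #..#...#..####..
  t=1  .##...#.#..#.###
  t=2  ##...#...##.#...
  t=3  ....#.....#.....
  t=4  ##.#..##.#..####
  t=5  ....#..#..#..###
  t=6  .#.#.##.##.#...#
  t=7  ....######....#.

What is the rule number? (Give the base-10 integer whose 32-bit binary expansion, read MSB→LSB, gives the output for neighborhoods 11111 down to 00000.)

  #####|#  b31=1 t=4,i=14
  ####.|.  b30=0 t=0,i=12
  ###.#|.  b29=0 t=1,i=15
  ###..|#  b28=1 t=0,i=13
  ##.##|#  b27=1 t=1,i=0
  ##.#.|.  b26=0 t=2,i=11
  ##..#|#  b25=1 t=0,i=14
  ##...|.  b24=0 t=1,i=3
  #.###|.  b23=0 t=1,i=13
  #.##.|#  b22=1 t=1,i=1
  #.#.#|.  b21=0 t=6,i=1
  #.#..|.  b20=0 t=1,i=8
  #..##|.  b19=0 t=0,i=9
  #..#.|#  b18=1 t=0,i=2
  #...#|.  b17=0 t=0,i=5
  #....|#  b16=1 t=3,i=6
  .####|#  b15=1 t=0,i=11
  .###.|.  b14=0 t=1,i=14
  .##.#|#  b13=1 t=2,i=10
  .##..|.  b12=0 t=1,i=2
  .#.##|#  b11=1 t=1,i=12
  .#.#.|.  b10=0 t=1,i=7
  .#..#|#  b9=1 t=0,i=1
  .#...|.  b8=0 t=0,i=4
  ..###|.  b7=0 t=0,i=10
  ..##.|.  b6=0 t=2,i=0
  ..#.#|.  b5=0 t=1,i=6
  ..#..|.  b4=0 t=0,i=0
  ...##|.  b3=0 t=2,i=8
  ...#.|#  b2=1 t=0,i=6
  ....#|.  b1=0 t=3,i=2
  .....|#  b0=1 t=3,i=0
  bits 10011010010001011010101000000101 = 2588256773

2588256773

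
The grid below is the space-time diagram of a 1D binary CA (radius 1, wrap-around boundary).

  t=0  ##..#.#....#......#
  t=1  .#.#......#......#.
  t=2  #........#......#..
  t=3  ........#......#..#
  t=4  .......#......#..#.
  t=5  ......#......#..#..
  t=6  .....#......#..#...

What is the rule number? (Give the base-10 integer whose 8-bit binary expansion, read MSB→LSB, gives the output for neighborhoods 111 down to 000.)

  ###|.  b7=0 t=0,i=0
  ##.|#  b6=1 t=0,i=1
  #.#|.  b5=0 t=0,i=5
  #..|.  b4=0 t=0,i=2
  .##|.  b3=0 t=0,i=18
  .#.|.  b2=0 t=0,i=4
  ..#|#  b1=1 t=0,i=3
  ...|.  b0=0 t=0,i=8
  bits 01000010 = 66

66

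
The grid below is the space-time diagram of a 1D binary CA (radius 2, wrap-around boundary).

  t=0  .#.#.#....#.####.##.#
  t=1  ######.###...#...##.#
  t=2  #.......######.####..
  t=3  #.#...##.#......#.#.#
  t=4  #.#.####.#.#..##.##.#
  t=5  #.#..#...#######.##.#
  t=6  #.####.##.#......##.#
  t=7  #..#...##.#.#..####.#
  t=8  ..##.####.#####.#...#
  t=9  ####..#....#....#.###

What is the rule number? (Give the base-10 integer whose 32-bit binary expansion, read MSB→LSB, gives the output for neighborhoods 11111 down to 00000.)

293594718

  ##### -> .   bit 31 = 0  t=1,i=1
  ####. -> .   bit 30 = 0  t=0,i=14
  ###.# -> .   bit 29 = 0  t=0,i=15
  ###.. -> #   bit 28 = 1  t=1,i=9
  ##.## -> .   bit 27 = 0  t=0,i=16
  ##.#. -> .   bit 26 = 0  t=0,i=19
  ##..# -> .   bit 25 = 0  t=2,i=19
  ##... -> #   bit 24 = 1  t=1,i=10
  #.### -> .   bit 23 = 0  t=0,i=12
  #.##. -> #   bit 22 = 1  t=0,i=17
  #.#.# -> #   bit 21 = 1  t=0,i=1
  #.#.. -> #   bit 20 = 1  t=0,i=5
  #..## -> #   bit 19 = 1  t=4,i=13
  #..#. -> #   bit 18 = 1  t=2,i=20
  #...# -> #   bit 17 = 1  t=1,i=11
  #.... -> #   bit 16 = 1  t=0,i=7
  .#### -> #   bit 15 = 1  t=0,i=13
  .###. -> #   bit 14 = 1  t=1,i=8
  .##.# -> #   bit 13 = 1  t=0,i=18
  .##.. -> .   bit 12 = 0  t=7,i=0
  .#.## -> .   bit 11 = 0  t=0,i=11
  .#.#. -> #   bit 10 = 1  t=0,i=0
  .#..# -> #   bit 9 = 1  t=4,i=12
  .#... -> .   bit 8 = 0  t=0,i=6
  ..### -> .   bit 7 = 0  t=2,i=8
  ..##. -> #   bit 6 = 1  t=1,i=17
  ..#.# -> .   bit 5 = 0  t=0,i=10
  ..#.. -> #   bit 4 = 1  t=1,i=13
  ...## -> #   bit 3 = 1  t=1,i=16
  ...#. -> #   bit 2 = 1  t=0,i=9
  ....# -> #   bit 1 = 1  t=0,i=8
  ..... -> .   bit 0 = 0  t=2,i=3
  bits 00010001011111111110011001011110 = 293594718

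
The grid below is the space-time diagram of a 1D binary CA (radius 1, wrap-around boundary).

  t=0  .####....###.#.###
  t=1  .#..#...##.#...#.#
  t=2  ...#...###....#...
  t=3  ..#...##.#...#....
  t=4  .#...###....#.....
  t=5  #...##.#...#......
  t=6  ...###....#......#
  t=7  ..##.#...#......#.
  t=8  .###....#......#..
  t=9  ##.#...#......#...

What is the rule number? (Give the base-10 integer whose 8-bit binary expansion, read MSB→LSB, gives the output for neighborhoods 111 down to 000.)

  ###|.  b7=0 t=0,i=2
  ##.|#  b6=1 t=0,i=4
  #.#|.  b5=0 t=0,i=0
  #..|.  b4=0 t=0,i=5
  .##|#  b3=1 t=0,i=1
  .#.|.  b2=0 t=0,i=13
  ..#|#  b1=1 t=0,i=8
  ...|.  b0=0 t=0,i=6
  bits 01001010 = 74

74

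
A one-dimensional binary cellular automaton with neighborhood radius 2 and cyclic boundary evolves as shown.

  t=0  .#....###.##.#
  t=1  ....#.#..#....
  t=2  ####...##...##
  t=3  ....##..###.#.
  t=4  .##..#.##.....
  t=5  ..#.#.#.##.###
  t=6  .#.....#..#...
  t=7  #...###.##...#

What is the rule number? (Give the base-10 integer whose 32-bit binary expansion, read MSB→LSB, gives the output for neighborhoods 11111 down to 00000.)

  [31] ##### => .  t=2,i=0
  [30] ####. => .  t=2,i=2
  [29] ###.# => .  t=0,i=8
  [28] ###.. => .  t=2,i=3
  [27] ##.## => #  t=0,i=9
  [26] ##.#. => .  t=0,i=12
  [25] ##..# => .  t=3,i=6
  [24] ##... => #  t=2,i=4
  [23] #.### => .  t=5,i=11
  [22] #.##. => .  t=0,i=10
  [21] #.#.# => .  t=0,i=13
  [20] #.#.. => .  t=0,i=1
  [19] #..## => #  t=3,i=7
  [18] #..#. => #  t=1,i=8
  [17] #...# => #  t=2,i=5
  [16] #.... => .  t=0,i=3
  [15] .#### => .  t=2,i=13
  [14] .###. => .  t=0,i=7
  [13] .##.# => .  t=0,i=11
  [12] .##.. => #  t=2,i=8
  [11] .#.## => #  t=4,i=6
  [10] .#.#. => .  t=0,i=0
  [9] .#..# => #  t=1,i=7
  [8] .#... => .  t=0,i=2
  [7] ..### => #  t=0,i=6
  [6] ..##. => .  t=2,i=7
  [5] ..#.# => .  t=1,i=4
  [4] ..#.. => .  t=1,i=9
  [3] ...## => .  t=0,i=5
  [2] ...#. => #  t=1,i=3
  [1] ....# => #  t=0,i=4
  [0] ..... => #  t=1,i=0
  bits 00001001000011100001101010000111 = 151919239

151919239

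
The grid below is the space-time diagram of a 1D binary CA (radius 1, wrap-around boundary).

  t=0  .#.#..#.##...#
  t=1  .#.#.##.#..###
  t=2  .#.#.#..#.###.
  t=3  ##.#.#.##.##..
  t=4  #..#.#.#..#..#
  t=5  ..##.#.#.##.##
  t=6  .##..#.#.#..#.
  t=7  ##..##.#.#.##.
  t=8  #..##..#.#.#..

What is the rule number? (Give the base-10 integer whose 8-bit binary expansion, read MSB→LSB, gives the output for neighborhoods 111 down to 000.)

143

  ### -> #   bit 7 = 1  t=1,i=12
  ##. -> .   bit 6 = 0  t=0,i=9
  #.# -> .   bit 5 = 0  t=0,i=0
  #.. -> .   bit 4 = 0  t=0,i=4
  .## -> #   bit 3 = 1  t=0,i=8
  .#. -> #   bit 2 = 1  t=0,i=1
  ..# -> #   bit 1 = 1  t=0,i=5
  ... -> #   bit 0 = 1  t=0,i=11
  bits 10001111 = 143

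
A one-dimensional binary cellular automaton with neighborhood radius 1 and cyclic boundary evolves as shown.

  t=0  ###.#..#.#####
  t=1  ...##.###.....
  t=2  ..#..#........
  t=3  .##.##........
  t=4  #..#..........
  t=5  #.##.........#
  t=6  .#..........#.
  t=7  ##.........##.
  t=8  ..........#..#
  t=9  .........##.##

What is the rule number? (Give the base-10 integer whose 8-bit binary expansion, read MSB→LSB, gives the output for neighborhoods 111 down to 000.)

38

  ###|.  b7=0 t=0,i=0
  ##.|.  b6=0 t=0,i=2
  #.#|#  b5=1 t=0,i=3
  #..|.  b4=0 t=0,i=5
  .##|.  b3=0 t=0,i=9
  .#.|#  b2=1 t=0,i=4
  ..#|#  b1=1 t=0,i=6
  ...|.  b0=0 t=1,i=0
  bits 00100110 = 38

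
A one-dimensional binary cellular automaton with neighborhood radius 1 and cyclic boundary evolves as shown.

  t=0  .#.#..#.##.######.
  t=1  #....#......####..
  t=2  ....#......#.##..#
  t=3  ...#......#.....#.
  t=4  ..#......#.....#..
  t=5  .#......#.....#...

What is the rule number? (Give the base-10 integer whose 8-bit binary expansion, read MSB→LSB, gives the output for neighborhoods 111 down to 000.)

130

  ### -> #   bit 7 = 1  t=0,i=12
  ##. -> .   bit 6 = 0  t=0,i=9
  #.# -> .   bit 5 = 0  t=0,i=2
  #.. -> .   bit 4 = 0  t=0,i=4
  .## -> .   bit 3 = 0  t=0,i=8
  .#. -> .   bit 2 = 0  t=0,i=1
  ..# -> #   bit 1 = 1  t=0,i=0
  ... -> .   bit 0 = 0  t=1,i=2
  bits 10000010 = 130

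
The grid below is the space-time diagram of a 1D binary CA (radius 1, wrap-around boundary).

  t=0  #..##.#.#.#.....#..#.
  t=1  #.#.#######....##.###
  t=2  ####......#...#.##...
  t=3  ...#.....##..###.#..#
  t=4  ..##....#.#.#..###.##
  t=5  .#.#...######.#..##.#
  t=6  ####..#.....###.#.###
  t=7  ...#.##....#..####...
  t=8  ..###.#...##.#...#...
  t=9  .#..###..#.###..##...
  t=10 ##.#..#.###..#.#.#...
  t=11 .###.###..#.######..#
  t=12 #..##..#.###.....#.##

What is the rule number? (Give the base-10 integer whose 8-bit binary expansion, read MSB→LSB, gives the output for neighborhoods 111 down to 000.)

102

  ###|.  b7=0 t=1,i=5
  ##.|#  b6=1 t=0,i=4
  #.#|#  b5=1 t=0,i=5
  #..|.  b4=0 t=0,i=1
  .##|.  b3=0 t=0,i=3
  .#.|#  b2=1 t=0,i=0
  ..#|#  b1=1 t=0,i=2
  ...|.  b0=0 t=0,i=12
  bits 01100110 = 102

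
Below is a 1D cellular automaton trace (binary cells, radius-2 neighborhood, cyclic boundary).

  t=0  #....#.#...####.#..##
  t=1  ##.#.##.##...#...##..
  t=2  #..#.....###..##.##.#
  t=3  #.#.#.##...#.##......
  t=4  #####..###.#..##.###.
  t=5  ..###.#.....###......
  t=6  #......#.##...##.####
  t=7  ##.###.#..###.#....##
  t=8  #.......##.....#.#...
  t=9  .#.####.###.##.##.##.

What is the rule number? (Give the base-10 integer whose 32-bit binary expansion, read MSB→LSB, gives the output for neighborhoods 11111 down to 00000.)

3509458787

  [31] ##### => #  t=4,i=2
  [30] ####. => #  t=0,i=13
  [29] ###.# => .  t=0,i=14
  [28] ###.. => #  t=0,i=0
  [27] ##.## => .  t=1,i=7
  [26] ##.#. => .  t=0,i=15
  [25] ##..# => .  t=1,i=19
  [24] ##... => #  t=0,i=1
  [23] #.### => .  t=4,i=0
  [22] #.##. => .  t=1,i=5
  [21] #.#.# => #  t=1,i=3
  [20] #.#.. => .  t=0,i=7
  [19] #..## => #  t=0,i=18
  [18] #..#. => #  t=2,i=2
  [17] #...# => #  t=0,i=9
  [16] #.... => .  t=0,i=2
  [15] .#### => .  t=0,i=12
  [14] .###. => .  t=0,i=20
  [13] .##.# => .  t=1,i=1
  [12] .##.. => #  t=1,i=9
  [11] .#.## => .  t=1,i=4
  [10] .#.#. => #  t=0,i=6
  [9] .#..# => #  t=0,i=17
  [8] .#... => #  t=0,i=8
  [7] ..### => .  t=0,i=11
  [6] ..##. => #  t=1,i=0
  [5] ..#.# => #  t=0,i=5
  [4] ..#.. => .  t=1,i=13
  [3] ...## => .  t=0,i=10
  [2] ...#. => .  t=0,i=4
  [1] ....# => #  t=0,i=3
  [0] ..... => #  t=2,i=6
  bits 11010001001011100001011101100011 = 3509458787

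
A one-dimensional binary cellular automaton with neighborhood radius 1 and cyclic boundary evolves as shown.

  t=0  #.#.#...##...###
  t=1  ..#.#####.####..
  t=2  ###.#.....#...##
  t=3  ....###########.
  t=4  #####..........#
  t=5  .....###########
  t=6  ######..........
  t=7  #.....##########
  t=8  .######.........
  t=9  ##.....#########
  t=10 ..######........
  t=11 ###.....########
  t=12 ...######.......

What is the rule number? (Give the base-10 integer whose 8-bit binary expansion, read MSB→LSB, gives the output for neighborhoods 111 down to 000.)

  ### -> .   bit 7 = 0  t=0,i=14
  ##. -> .   bit 6 = 0  t=0,i=0
  #.# -> .   bit 5 = 0  t=0,i=1
  #.. -> #   bit 4 = 1  t=0,i=5
  .## -> #   bit 3 = 1  t=0,i=8
  .#. -> #   bit 2 = 1  t=0,i=2
  ..# -> #   bit 1 = 1  t=0,i=7
  ... -> #   bit 0 = 1  t=0,i=6
  bits 00011111 = 31

31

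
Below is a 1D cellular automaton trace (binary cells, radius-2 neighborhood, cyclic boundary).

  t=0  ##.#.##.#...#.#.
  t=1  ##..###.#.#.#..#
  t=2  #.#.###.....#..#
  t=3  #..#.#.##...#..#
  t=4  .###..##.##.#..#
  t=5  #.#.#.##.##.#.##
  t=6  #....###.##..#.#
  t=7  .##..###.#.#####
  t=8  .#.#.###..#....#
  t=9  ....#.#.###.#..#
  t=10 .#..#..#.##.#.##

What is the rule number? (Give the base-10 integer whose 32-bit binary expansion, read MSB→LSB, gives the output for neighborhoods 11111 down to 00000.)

  [31] ##### => .  t=7,i=13
  [30] ####. => .  t=7,i=14
  [29] ###.# => #  t=1,i=6
  [28] ###.. => .  t=1,i=1
  [27] ##.## => .  t=4,i=8
  [26] ##.#. => .  t=0,i=2
  [25] ##..# => #  t=1,i=2
  [24] ##... => #  t=2,i=7
  [23] #.### => .  t=2,i=4
  [22] #.##. => #  t=0,i=0
  [21] #.#.# => .  t=0,i=3
  [20] #.#.. => #  t=0,i=8
  [19] #..## => .  t=1,i=3
  [18] #..#. => #  t=3,i=2
  [17] #...# => #  t=0,i=10
  [16] #.... => #  t=2,i=8
  [15] .#### => .  t=7,i=12
  [14] .###. => #  t=1,i=0
  [13] .##.# => #  t=0,i=1
  [12] .##.. => .  t=3,i=0
  [11] .#.## => #  t=0,i=4
  [10] .#.#. => .  t=0,i=13
  [9] .#..# => .  t=1,i=13
  [8] .#... => .  t=0,i=9
  [7] ..### => #  t=1,i=4
  [6] ..##. => #  t=2,i=15
  [5] ..#.# => #  t=0,i=12
  [4] ..#.. => #  t=2,i=12
  [3] ...## => .  t=6,i=4
  [2] ...#. => .  t=0,i=11
  [1] ....# => .  t=2,i=10
  [0] ..... => .  t=2,i=9
  bits 00100011010101110110100011110000 = 592931056

592931056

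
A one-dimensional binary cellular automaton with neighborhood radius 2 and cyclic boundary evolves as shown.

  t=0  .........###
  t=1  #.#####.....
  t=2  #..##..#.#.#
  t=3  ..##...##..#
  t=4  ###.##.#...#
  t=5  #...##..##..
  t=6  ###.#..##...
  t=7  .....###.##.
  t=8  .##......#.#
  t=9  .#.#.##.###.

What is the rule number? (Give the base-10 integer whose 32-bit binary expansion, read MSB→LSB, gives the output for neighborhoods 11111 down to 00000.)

  #####|#  b31=1 t=1,i=4
  ####.|.  b30=0 t=1,i=5
  ###.#|.  b29=0 t=4,i=2
  ###..|.  b28=0 t=0,i=11
  ##.##|.  b27=0 t=4,i=3
  ##.#.|.  b26=0 t=4,i=6
  ##..#|.  b25=0 t=2,i=1
  ##...|#  b24=1 t=0,i=0
  #.###|.  b23=0 t=1,i=2
  #.##.|#  b22=1 t=2,i=11
  #.#.#|.  b21=0 t=2,i=9
  #.#..|.  b20=0 t=4,i=7
  #..##|#  b19=1 t=2,i=2
  #..#.|.  b18=0 t=2,i=6
  #...#|#  b17=1 t=3,i=5
  #....|.  b16=0 t=0,i=1
  .####|#  b15=1 t=1,i=3
  .###.|.  b14=0 t=0,i=10
  .##.#|#  b13=1 t=4,i=5
  .##..|.  b12=0 t=2,i=0
  .#.##|.  b11=0 t=1,i=1
  .#.#.|#  b10=1 t=2,i=8
  .#..#|#  b9=1 t=3,i=0
  .#...|#  b8=1 t=4,i=8
  ..###|.  b7=0 t=0,i=9
  ..##.|#  b6=1 t=2,i=3
  ..#.#|#  b5=1 t=1,i=0
  ..#..|#  b4=1 t=3,i=11
  ...##|.  b3=0 t=0,i=8
  ...#.|#  b2=1 t=1,i=11
  ....#|.  b1=0 t=0,i=7
  .....|#  b0=1 t=0,i=2
  bits 10000001010010101010011101110101 = 2169153397

2169153397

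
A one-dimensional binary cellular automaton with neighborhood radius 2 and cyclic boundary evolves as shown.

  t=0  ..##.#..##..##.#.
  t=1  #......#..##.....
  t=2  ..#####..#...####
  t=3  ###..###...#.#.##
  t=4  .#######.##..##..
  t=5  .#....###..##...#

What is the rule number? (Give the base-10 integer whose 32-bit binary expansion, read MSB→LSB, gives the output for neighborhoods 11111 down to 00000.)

2049656967

  #####|.  b31=0 t=2,i=4
  ####.|#  b30=1 t=2,i=5
  ###.#|#  b29=1 t=4,i=7
  ###..|#  b28=1 t=2,i=6
  ##.##|#  b27=1 t=4,i=8
  ##.#.|.  b26=0 t=0,i=4
  ##..#|#  b25=1 t=0,i=10
  ##...|.  b24=0 t=1,i=12
  #.###|.  b23=0 t=3,i=15
  #.##.|.  b22=0 t=4,i=9
  #.#.#|#  b21=1 t=3,i=13
  #.#..|.  b20=0 t=0,i=5
  #..##|#  b19=1 t=0,i=7
  #..#.|.  b18=0 t=2,i=8
  #...#|#  b17=1 t=0,i=0
  #....|#  b16=1 t=1,i=2
  .####|.  b15=0 t=2,i=3
  .###.|#  b14=1 t=3,i=6
  .##.#|.  b13=0 t=0,i=3
  .##..|.  b12=0 t=0,i=9
  .#.##|#  b11=1 t=3,i=14
  .#.#.|.  b10=0 t=3,i=12
  .#..#|.  b9=0 t=0,i=6
  .#...|.  b8=0 t=0,i=16
  ..###|#  b7=1 t=2,i=2
  ..##.|.  b6=0 t=0,i=2
  ..#.#|.  b5=0 t=3,i=11
  ..#..|.  b4=0 t=1,i=0
  ...##|.  b3=0 t=0,i=1
  ...#.|#  b2=1 t=1,i=6
  ....#|#  b1=1 t=1,i=5
  .....|#  b0=1 t=1,i=3
  bits 01111010001010110100100010000111 = 2049656967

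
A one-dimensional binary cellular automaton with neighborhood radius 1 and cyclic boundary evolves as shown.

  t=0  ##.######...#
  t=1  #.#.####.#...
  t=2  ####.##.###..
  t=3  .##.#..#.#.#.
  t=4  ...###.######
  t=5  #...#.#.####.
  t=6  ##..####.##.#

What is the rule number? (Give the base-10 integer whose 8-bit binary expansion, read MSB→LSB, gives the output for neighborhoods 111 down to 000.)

  nb ###: next=#  (t=0,i=0, bit7=1)
  nb ##.: next=.  (t=0,i=1, bit6=0)
  nb #.#: next=#  (t=0,i=2, bit5=1)
  nb #..: next=#  (t=0,i=9, bit4=1)
  nb .##: next=.  (t=0,i=3, bit3=0)
  nb .#.: next=#  (t=1,i=0, bit2=1)
  nb ..#: next=.  (t=0,i=11, bit1=0)
  nb ...: next=.  (t=0,i=10, bit0=0)
  bits 10110100 = 180

180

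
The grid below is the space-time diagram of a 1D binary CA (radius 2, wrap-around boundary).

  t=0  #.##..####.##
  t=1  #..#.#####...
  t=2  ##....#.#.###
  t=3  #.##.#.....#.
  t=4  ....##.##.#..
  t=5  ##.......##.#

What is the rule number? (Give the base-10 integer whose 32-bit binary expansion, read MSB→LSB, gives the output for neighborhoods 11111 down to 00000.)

  #####|.  b31=0 t=1,i=7
  ####.|#  b30=1 t=0,i=8
  ###.#|#  b29=1 t=0,i=0
  ###..|.  b28=0 t=1,i=9
  ##.##|.  b27=0 t=0,i=1
  ##.#.|#  b26=1 t=3,i=4
  ##..#|.  b25=0 t=0,i=4
  ##...|#  b24=1 t=1,i=10
  #.###|.  b23=0 t=0,i=11
  #.##.|.  b22=0 t=0,i=2
  #.#.#|.  b21=0 t=2,i=8
  #.#..|#  b20=1 t=3,i=5
  #..##|#  b19=1 t=0,i=5
  #..#.|.  b18=0 t=1,i=2
  #...#|#  b17=1 t=1,i=11
  #....|#  b16=1 t=2,i=3
  .####|#  b15=1 t=0,i=7
  .###.|.  b14=0 t=0,i=12
  .##.#|.  b13=0 t=3,i=3
  .##..|#  b12=1 t=0,i=3
  .#.##|.  b11=0 t=1,i=4
  .#.#.|.  b10=0 t=2,i=7
  .#..#|#  b9=1 t=1,i=1
  .#...|.  b8=0 t=3,i=6
  ..###|#  b7=1 t=0,i=6
  ..##.|.  b6=0 t=4,i=4
  ..#.#|.  b5=0 t=1,i=3
  ..#..|#  b4=1 t=1,i=0
  ...##|.  b3=0 t=4,i=3
  ...#.|#  b2=1 t=1,i=12
  ....#|.  b1=0 t=2,i=4
  .....|#  b0=1 t=3,i=8
  bits 01100101000110111001001010010101 = 1696305813

1696305813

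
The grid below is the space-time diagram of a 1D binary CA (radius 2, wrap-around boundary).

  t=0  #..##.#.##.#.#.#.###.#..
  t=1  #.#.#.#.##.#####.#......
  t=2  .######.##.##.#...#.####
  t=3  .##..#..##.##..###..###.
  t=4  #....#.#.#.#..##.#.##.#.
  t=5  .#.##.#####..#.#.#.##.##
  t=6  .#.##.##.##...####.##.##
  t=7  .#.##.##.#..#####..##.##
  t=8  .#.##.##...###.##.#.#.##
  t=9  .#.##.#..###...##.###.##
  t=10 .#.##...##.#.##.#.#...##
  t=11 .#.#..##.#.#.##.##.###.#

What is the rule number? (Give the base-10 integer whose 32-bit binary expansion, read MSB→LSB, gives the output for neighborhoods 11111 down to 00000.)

1357555103

  ##### -> .   bit 31 = 0  t=1,i=13
  ####. -> #   bit 30 = 1  t=1,i=14
  ###.# -> .   bit 29 = 0  t=0,i=19
  ###.. -> #   bit 28 = 1  t=3,i=17
  ##.## -> .   bit 27 = 0  t=1,i=10
  ##.#. -> .   bit 26 = 0  t=0,i=5
  ##..# -> .   bit 25 = 0  t=3,i=3
  ##... -> .   bit 24 = 0  t=6,i=11
  #.### -> #   bit 23 = 1  t=0,i=17
  #.##. -> #   bit 22 = 1  t=0,i=8
  #.#.# -> #   bit 21 = 1  t=0,i=6
  #.#.. -> .   bit 20 = 0  t=0,i=21
  #..## -> #   bit 19 = 1  t=0,i=2
  #..#. -> .   bit 18 = 0  t=0,i=23
  #...# -> #   bit 17 = 1  t=2,i=16
  #.... -> .   bit 16 = 0  t=1,i=19
  .#### -> #   bit 15 = 1  t=1,i=12
  .###. -> .   bit 14 = 0  t=0,i=18
  .##.# -> #   bit 13 = 1  t=0,i=4
  .##.. -> .   bit 12 = 0  t=3,i=2
  .#.## -> .   bit 11 = 0  t=0,i=7
  .#.#. -> #   bit 10 = 1  t=0,i=12
  .#..# -> .   bit 9 = 0  t=0,i=1
  .#... -> #   bit 8 = 1  t=1,i=18
  ..### -> #   bit 7 = 1  t=3,i=15
  ..##. -> .   bit 6 = 0  t=0,i=3
  ..#.# -> .   bit 5 = 0  t=1,i=0
  ..#.. -> #   bit 4 = 1  t=0,i=0
  ...## -> #   bit 3 = 1  t=6,i=13
  ...#. -> #   bit 2 = 1  t=1,i=23
  ....# -> #   bit 1 = 1  t=1,i=22
  ..... -> #   bit 0 = 1  t=1,i=20
  bits 01010000111010101010010110011111 = 1357555103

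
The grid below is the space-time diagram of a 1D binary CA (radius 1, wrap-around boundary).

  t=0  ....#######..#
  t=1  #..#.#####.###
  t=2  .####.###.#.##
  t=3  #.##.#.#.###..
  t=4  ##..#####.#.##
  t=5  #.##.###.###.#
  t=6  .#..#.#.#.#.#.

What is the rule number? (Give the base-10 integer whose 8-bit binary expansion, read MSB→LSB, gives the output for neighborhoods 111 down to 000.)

182

  ###|#  b7=1 t=0,i=5
  ##.|.  b6=0 t=0,i=10
  #.#|#  b5=1 t=1,i=4
  #..|#  b4=1 t=0,i=0
  .##|.  b3=0 t=0,i=4
  .#.|#  b2=1 t=0,i=13
  ..#|#  b1=1 t=0,i=3
  ...|.  b0=0 t=0,i=1
  bits 10110110 = 182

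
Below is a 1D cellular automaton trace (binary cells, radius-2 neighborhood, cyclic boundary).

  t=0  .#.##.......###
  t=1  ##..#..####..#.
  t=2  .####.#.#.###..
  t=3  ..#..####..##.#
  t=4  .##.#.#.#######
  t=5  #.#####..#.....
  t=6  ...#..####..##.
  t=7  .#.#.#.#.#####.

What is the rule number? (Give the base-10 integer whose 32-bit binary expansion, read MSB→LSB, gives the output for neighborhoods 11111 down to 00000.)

  ##### -> .   bit 31 = 0  t=4,i=10
  ####. -> .   bit 30 = 0  t=1,i=9
  ###.# -> .   bit 29 = 0  t=0,i=14
  ###.. -> #   bit 28 = 1  t=1,i=10
  ##.## -> #   bit 27 = 1  t=4,i=0
  ##.#. -> #   bit 26 = 1  t=0,i=0
  ##..# -> #   bit 25 = 1  t=1,i=2
  ##... -> .   bit 24 = 0  t=0,i=5
  #.### -> .   bit 23 = 0  t=2,i=10
  #.##. -> .   bit 22 = 0  t=0,i=3
  #.#.# -> #   bit 21 = 1  t=0,i=1
  #.#.. -> #   bit 20 = 1  t=3,i=14
  #..## -> #   bit 19 = 1  t=1,i=6
  #..#. -> #   bit 18 = 1  t=1,i=3
  #...# -> #   bit 17 = 1  t=2,i=14
  #.... -> .   bit 16 = 0  t=0,i=6
  .#### -> #   bit 15 = 1  t=1,i=8
  .###. -> #   bit 14 = 1  t=0,i=13
  .##.# -> #   bit 13 = 1  t=3,i=12
  .##.. -> #   bit 12 = 1  t=0,i=4
  .#.## -> .   bit 11 = 0  t=0,i=2
  .#.#. -> #   bit 10 = 1  t=2,i=7
  .#..# -> .   bit 9 = 0  t=1,i=5
  .#... -> .   bit 8 = 0  t=5,i=10
  ..### -> .   bit 7 = 0  t=0,i=12
  ..##. -> #   bit 6 = 1  t=3,i=11
  ..#.# -> .   bit 5 = 0  t=1,i=13
  ..#.. -> #   bit 4 = 1  t=1,i=4
  ...## -> .   bit 3 = 0  t=0,i=11
  ...#. -> .   bit 2 = 0  t=5,i=14
  ....# -> #   bit 1 = 1  t=0,i=10
  ..... -> #   bit 0 = 1  t=0,i=7
  bits 00011110001111101111010001010011 = 507442259

507442259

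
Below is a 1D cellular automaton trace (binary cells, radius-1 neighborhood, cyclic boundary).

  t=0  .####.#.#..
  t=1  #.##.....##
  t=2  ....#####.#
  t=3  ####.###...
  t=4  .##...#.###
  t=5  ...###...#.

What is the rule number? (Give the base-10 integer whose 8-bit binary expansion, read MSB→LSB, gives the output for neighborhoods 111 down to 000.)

  ### -> #   bit 7 = 1  t=0,i=2
  ##. -> .   bit 6 = 0  t=0,i=4
  #.# -> .   bit 5 = 0  t=0,i=5
  #.. -> #   bit 4 = 1  t=0,i=9
  .## -> .   bit 3 = 0  t=0,i=1
  .#. -> .   bit 2 = 0  t=0,i=6
  ..# -> #   bit 1 = 1  t=0,i=0
  ... -> #   bit 0 = 1  t=0,i=10
  bits 10010011 = 147

147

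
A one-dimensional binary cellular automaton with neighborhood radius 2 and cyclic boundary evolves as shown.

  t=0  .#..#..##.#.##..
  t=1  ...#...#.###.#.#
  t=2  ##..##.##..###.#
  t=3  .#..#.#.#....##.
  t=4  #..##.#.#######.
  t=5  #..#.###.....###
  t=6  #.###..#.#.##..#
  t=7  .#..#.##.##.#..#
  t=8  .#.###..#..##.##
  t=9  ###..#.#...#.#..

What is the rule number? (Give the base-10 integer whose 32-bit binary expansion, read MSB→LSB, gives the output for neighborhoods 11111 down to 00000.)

2083985770

  ##### -> .   bit 31 = 0  t=4,i=10
  ####. -> #   bit 30 = 1  t=4,i=13
  ###.# -> #   bit 29 = 1  t=1,i=11
  ###.. -> #   bit 28 = 1  t=2,i=1
  ##.## -> #   bit 27 = 1  t=2,i=6
  ##.#. -> #   bit 26 = 1  t=0,i=9
  ##..# -> .   bit 25 = 0  t=2,i=2
  ##... -> .   bit 24 = 0  t=0,i=14
  #.### -> .   bit 23 = 0  t=1,i=9
  #.##. -> .   bit 22 = 0  t=0,i=12
  #.#.# -> #   bit 21 = 1  t=0,i=10
  #.#.. -> #   bit 20 = 1  t=1,i=15
  #..## -> .   bit 19 = 0  t=0,i=6
  #..#. -> #   bit 18 = 1  t=0,i=3
  #...# -> #   bit 17 = 1  t=0,i=15
  #.... -> #   bit 16 = 1  t=3,i=10
  .#### -> .   bit 15 = 0  t=4,i=9
  .###. -> .   bit 14 = 0  t=1,i=10
  .##.# -> .   bit 13 = 0  t=0,i=8
  .##.. -> #   bit 12 = 1  t=0,i=13
  .#.## -> #   bit 11 = 1  t=0,i=11
  .#.#. -> .   bit 10 = 0  t=1,i=14
  .#..# -> .   bit 9 = 0  t=0,i=2
  .#... -> #   bit 8 = 1  t=1,i=0
  ..### -> .   bit 7 = 0  t=2,i=11
  ..##. -> #   bit 6 = 1  t=0,i=7
  ..#.# -> #   bit 5 = 1  t=1,i=7
  ..#.. -> .   bit 4 = 0  t=0,i=1
  ...## -> #   bit 3 = 1  t=3,i=12
  ...#. -> .   bit 2 = 0  t=0,i=0
  ....# -> #   bit 1 = 1  t=3,i=11
  ..... -> .   bit 0 = 0  t=5,i=10
  bits 01111100001101110001100101101010 = 2083985770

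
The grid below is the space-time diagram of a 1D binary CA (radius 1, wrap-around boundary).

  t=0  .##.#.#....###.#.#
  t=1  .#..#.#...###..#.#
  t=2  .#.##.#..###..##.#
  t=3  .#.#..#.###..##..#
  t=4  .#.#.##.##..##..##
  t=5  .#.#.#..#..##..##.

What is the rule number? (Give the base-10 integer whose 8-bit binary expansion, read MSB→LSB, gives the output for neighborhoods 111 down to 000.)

  ### -> #   bit 7 = 1  t=0,i=12
  ##. -> .   bit 6 = 0  t=0,i=2
  #.# -> .   bit 5 = 0  t=0,i=0
  #.. -> .   bit 4 = 0  t=0,i=7
  .## -> #   bit 3 = 1  t=0,i=1
  .#. -> #   bit 2 = 1  t=0,i=4
  ..# -> #   bit 1 = 1  t=0,i=10
  ... -> .   bit 0 = 0  t=0,i=8
  bits 10001110 = 142

142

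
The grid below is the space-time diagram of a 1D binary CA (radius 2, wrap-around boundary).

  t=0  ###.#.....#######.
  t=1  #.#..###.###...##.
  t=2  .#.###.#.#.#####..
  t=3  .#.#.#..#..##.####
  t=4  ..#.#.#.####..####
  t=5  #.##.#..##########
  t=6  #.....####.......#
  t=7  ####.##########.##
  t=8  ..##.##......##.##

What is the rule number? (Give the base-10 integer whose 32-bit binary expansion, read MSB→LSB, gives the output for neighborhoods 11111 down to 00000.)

1938528249

  nb #####: next=.  (t=0,i=12, bit31=0)
  nb ####.: next=#  (t=0,i=15, bit30=1)
  nb ###.#: next=#  (t=0,i=2, bit29=1)
  nb ###..: next=#  (t=1,i=11, bit28=1)
  nb ##.##: next=.  (t=0,i=17, bit27=0)
  nb ##.#.: next=.  (t=0,i=3, bit26=0)
  nb ##..#: next=#  (t=4,i=0, bit25=1)
  nb ##...: next=#  (t=1,i=12, bit24=1)
  nb #.###: next=#  (t=0,i=0, bit23=1)
  nb #.##.: next=.  (t=5,i=2, bit22=0)
  nb #.#.#: next=.  (t=1,i=0, bit21=0)
  nb #.#..: next=.  (t=0,i=4, bit20=0)
  nb #..##: next=#  (t=1,i=4, bit19=1)
  nb #..#.: next=.  (t=3,i=7, bit18=0)
  nb #...#: next=#  (t=1,i=13, bit17=1)
  nb #....: next=#  (t=0,i=6, bit16=1)
  nb .####: next=#  (t=0,i=11, bit15=1)
  nb .###.: next=.  (t=0,i=1, bit14=0)
  nb .##.#: next=.  (t=1,i=16, bit13=0)
  nb .##..: next=#  (t=6,i=0, bit12=1)
  nb .#.##: next=.  (t=2,i=2, bit11=0)
  nb .#.#.: next=#  (t=1,i=1, bit10=1)
  nb .#..#: next=#  (t=1,i=3, bit9=1)
  nb .#...: next=#  (t=0,i=5, bit8=1)
  nb ..###: next=#  (t=0,i=10, bit7=1)
  nb ..##.: next=#  (t=1,i=15, bit6=1)
  nb ..#.#: next=#  (t=2,i=1, bit5=1)
  nb ..#..: next=#  (t=3,i=8, bit4=1)
  nb ...##: next=#  (t=0,i=9, bit3=1)
  nb ...#.: next=.  (t=2,i=0, bit2=0)
  nb ....#: next=.  (t=0,i=8, bit1=0)
  nb .....: next=#  (t=0,i=7, bit0=1)
  bits 01110011100010111001011111111001 = 1938528249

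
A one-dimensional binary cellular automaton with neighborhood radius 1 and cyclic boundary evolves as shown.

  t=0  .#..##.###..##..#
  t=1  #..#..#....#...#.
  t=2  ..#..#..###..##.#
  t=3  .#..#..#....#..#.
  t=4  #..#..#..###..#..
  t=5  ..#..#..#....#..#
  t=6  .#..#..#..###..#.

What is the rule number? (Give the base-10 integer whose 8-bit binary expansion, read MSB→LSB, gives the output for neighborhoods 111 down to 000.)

  nb ###: next=.  (t=0,i=8, bit7=0)
  nb ##.: next=.  (t=0,i=5, bit6=0)
  nb #.#: next=#  (t=0,i=0, bit5=1)
  nb #..: next=.  (t=0,i=2, bit4=0)
  nb .##: next=.  (t=0,i=4, bit3=0)
  nb .#.: next=.  (t=0,i=1, bit2=0)
  nb ..#: next=#  (t=0,i=3, bit1=1)
  nb ...: next=#  (t=1,i=8, bit0=1)
  bits 00100011 = 35

35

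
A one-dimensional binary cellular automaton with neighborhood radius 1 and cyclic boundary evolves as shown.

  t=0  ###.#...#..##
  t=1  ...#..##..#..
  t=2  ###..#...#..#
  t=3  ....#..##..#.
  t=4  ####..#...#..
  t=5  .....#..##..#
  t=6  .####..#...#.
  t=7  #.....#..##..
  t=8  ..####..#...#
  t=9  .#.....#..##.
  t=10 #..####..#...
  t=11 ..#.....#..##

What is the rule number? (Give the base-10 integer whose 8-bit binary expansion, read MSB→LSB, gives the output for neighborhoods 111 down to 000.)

35

  nb ###: next=.  (t=0,i=0, bit7=0)
  nb ##.: next=.  (t=0,i=2, bit6=0)
  nb #.#: next=#  (t=0,i=3, bit5=1)
  nb #..: next=.  (t=0,i=5, bit4=0)
  nb .##: next=.  (t=0,i=11, bit3=0)
  nb .#.: next=.  (t=0,i=4, bit2=0)
  nb ..#: next=#  (t=0,i=7, bit1=1)
  nb ...: next=#  (t=0,i=6, bit0=1)
  bits 00100011 = 35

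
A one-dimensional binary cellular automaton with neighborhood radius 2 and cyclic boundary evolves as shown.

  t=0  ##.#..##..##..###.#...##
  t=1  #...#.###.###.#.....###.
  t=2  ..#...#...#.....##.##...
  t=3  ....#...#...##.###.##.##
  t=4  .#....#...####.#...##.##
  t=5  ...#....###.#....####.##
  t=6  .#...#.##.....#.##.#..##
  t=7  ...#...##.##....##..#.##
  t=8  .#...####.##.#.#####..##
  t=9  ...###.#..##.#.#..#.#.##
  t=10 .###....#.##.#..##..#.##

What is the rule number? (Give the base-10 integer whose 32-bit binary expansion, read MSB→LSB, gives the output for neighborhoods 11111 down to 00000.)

1122448073

  #####|.  b31=0 t=8,i=17
  ####.|#  b30=1 t=0,i=0
  ###.#|.  b29=0 t=0,i=1
  ###..|.  b28=0 t=8,i=19
  ##.##|.  b27=0 t=1,i=9
  ##.#.|.  b26=0 t=0,i=2
  ##..#|#  b25=1 t=0,i=8
  ##...|.  b24=0 t=2,i=21
  #.###|#  b23=1 t=1,i=6
  #.##.|#  b22=1 t=2,i=19
  #.#.#|#  b21=1 t=8,i=13
  #.#..|.  b20=0 t=0,i=3
  #..##|.  b19=0 t=0,i=5
  #..#.|#  b18=1 t=7,i=19
  #...#|#  b17=1 t=0,i=20
  #....|#  b16=1 t=1,i=16
  .####|.  b15=0 t=0,i=23
  .###.|.  b14=0 t=0,i=15
  .##.#|#  b13=1 t=2,i=17
  .##..|#  b12=1 t=0,i=7
  .#.##|.  b11=0 t=1,i=5
  .#.#.|.  b10=0 t=9,i=14
  .#..#|#  b9=1 t=0,i=4
  .#...|.  b8=0 t=0,i=19
  ..###|#  b7=1 t=0,i=14
  ..##.|#  b6=1 t=0,i=6
  ..#.#|.  b5=0 t=1,i=4
  ..#..|.  b4=0 t=2,i=2
  ...##|#  b3=1 t=0,i=21
  ...#.|.  b2=0 t=1,i=3
  ....#|.  b1=0 t=1,i=18
  .....|#  b0=1 t=1,i=17
  bits 01000010111001110011001011001001 = 1122448073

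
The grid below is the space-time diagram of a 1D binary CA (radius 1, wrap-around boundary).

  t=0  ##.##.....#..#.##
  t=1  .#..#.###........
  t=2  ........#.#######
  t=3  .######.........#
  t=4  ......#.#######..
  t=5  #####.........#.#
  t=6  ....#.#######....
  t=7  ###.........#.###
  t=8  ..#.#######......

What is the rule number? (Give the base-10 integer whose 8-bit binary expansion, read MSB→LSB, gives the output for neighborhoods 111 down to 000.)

  ### -> .   bit 7 = 0  t=0,i=0
  ##. -> #   bit 6 = 1  t=0,i=1
  #.# -> .   bit 5 = 0  t=0,i=2
  #.. -> .   bit 4 = 0  t=0,i=5
  .## -> .   bit 3 = 0  t=0,i=3
  .#. -> .   bit 2 = 0  t=0,i=10
  ..# -> .   bit 1 = 0  t=0,i=9
  ... -> #   bit 0 = 1  t=0,i=6
  bits 01000001 = 65

65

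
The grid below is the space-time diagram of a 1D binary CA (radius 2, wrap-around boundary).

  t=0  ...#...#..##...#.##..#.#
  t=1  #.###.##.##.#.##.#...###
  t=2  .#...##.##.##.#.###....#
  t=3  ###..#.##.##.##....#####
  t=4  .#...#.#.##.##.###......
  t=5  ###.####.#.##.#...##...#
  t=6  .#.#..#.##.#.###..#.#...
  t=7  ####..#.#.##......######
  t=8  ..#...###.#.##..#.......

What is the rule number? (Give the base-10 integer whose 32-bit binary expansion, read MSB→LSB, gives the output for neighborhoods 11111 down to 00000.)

1299776886

  ##### -> .   bit 31 = 0  t=3,i=0
  ####. -> #   bit 30 = 1  t=1,i=23
  ###.# -> .   bit 29 = 0  t=1,i=0
  ###.. -> .   bit 28 = 0  t=2,i=18
  ##.## -> #   bit 27 = 1  t=1,i=1
  ##.#. -> #   bit 26 = 1  t=1,i=11
  ##..# -> .   bit 25 = 0  t=0,i=19
  ##... -> #   bit 24 = 1  t=0,i=12
  #.### -> .   bit 23 = 0  t=1,i=2
  #.##. -> #   bit 22 = 1  t=0,i=17
  #.#.# -> #   bit 21 = 1  t=1,i=12
  #.#.. -> #   bit 20 = 1  t=0,i=23
  #..## -> #   bit 19 = 1  t=0,i=9
  #..#. -> .   bit 18 = 0  t=0,i=20
  #...# -> .   bit 17 = 0  t=0,i=1
  #.... -> #   bit 16 = 1  t=2,i=20
  .#### -> .   bit 15 = 0  t=1,i=22
  .###. -> .   bit 14 = 0  t=1,i=3
  .##.# -> .   bit 13 = 0  t=1,i=7
  .##.. -> .   bit 12 = 0  t=0,i=11
  .#.## -> .   bit 11 = 0  t=0,i=16
  .#.#. -> #   bit 10 = 1  t=0,i=22
  .#..# -> .   bit 9 = 0  t=0,i=8
  .#... -> #   bit 8 = 1  t=0,i=0
  ..### -> .   bit 7 = 0  t=1,i=21
  ..##. -> #   bit 6 = 1  t=0,i=10
  ..#.# -> #   bit 5 = 1  t=0,i=15
  ..#.. -> #   bit 4 = 1  t=0,i=3
  ...## -> .   bit 3 = 0  t=1,i=20
  ...#. -> #   bit 2 = 1  t=0,i=2
  ....# -> #   bit 1 = 1  t=2,i=21
  ..... -> .   bit 0 = 0  t=4,i=20
  bits 01001101011110010000010101110110 = 1299776886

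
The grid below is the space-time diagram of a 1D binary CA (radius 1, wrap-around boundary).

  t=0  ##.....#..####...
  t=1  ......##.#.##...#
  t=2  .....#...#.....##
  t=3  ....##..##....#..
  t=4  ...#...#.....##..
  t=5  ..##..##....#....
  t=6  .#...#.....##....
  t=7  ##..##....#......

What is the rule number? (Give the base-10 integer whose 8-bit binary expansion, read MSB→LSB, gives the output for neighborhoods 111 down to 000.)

  ###|#  b7=1 t=0,i=11
  ##.|.  b6=0 t=0,i=1
  #.#|.  b5=0 t=1,i=8
  #..|.  b4=0 t=0,i=2
  .##|.  b3=0 t=0,i=0
  .#.|#  b2=1 t=0,i=7
  ..#|#  b1=1 t=0,i=6
  ...|.  b0=0 t=0,i=3
  bits 10000110 = 134

134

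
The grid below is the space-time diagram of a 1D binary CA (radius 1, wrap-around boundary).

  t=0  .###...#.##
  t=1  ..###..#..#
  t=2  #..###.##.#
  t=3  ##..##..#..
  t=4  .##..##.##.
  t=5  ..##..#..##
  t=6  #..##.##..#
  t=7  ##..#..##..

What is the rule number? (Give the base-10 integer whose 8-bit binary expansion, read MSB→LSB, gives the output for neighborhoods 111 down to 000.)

  nb ###: next=#  (t=0,i=2, bit7=1)
  nb ##.: next=#  (t=0,i=3, bit6=1)
  nb #.#: next=.  (t=0,i=0, bit5=0)
  nb #..: next=#  (t=0,i=4, bit4=1)
  nb .##: next=.  (t=0,i=1, bit3=0)
  nb .#.: next=#  (t=0,i=7, bit2=1)
  nb ..#: next=.  (t=0,i=6, bit1=0)
  nb ...: next=.  (t=0,i=5, bit0=0)
  bits 11010100 = 212

212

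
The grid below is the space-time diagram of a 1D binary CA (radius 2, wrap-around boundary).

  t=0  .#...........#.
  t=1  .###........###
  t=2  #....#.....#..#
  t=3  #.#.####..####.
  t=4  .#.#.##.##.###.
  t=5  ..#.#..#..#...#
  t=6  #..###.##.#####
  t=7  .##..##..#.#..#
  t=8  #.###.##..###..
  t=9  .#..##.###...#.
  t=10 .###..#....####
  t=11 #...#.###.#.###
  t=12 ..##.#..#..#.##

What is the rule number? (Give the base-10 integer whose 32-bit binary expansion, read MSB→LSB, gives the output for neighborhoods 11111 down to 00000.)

1780195100

  ##### -> .   bit 31 = 0  t=6,i=12
  ####. -> #   bit 30 = 1  t=3,i=6
  ###.# -> #   bit 29 = 1  t=1,i=14
  ###.. -> .   bit 28 = 0  t=1,i=3
  ##.## -> #   bit 27 = 1  t=1,i=0
  ##.#. -> .   bit 26 = 0  t=3,i=14
  ##..# -> #   bit 25 = 1  t=3,i=8
  ##... -> .   bit 24 = 0  t=1,i=4
  #.### -> .   bit 23 = 0  t=1,i=1
  #.##. -> .   bit 22 = 0  t=4,i=5
  #.#.# -> .   bit 21 = 0  t=3,i=0
  #.#.. -> #   bit 20 = 1  t=5,i=4
  #..## -> #   bit 19 = 1  t=2,i=13
  #..#. -> .   bit 18 = 0  t=0,i=0
  #...# -> #   bit 17 = 1  t=5,i=12
  #.... -> #   bit 16 = 1  t=0,i=3
  .#### -> #   bit 15 = 1  t=3,i=5
  .###. -> .   bit 14 = 0  t=1,i=2
  .##.# -> .   bit 13 = 0  t=4,i=6
  .##.. -> #   bit 12 = 1  t=2,i=0
  .#.## -> #   bit 11 = 1  t=3,i=3
  .#.#. -> #   bit 10 = 1  t=3,i=1
  .#..# -> #   bit 9 = 1  t=0,i=14
  .#... -> #   bit 8 = 1  t=0,i=2
  ..### -> .   bit 7 = 0  t=1,i=12
  ..##. -> .   bit 6 = 0  t=2,i=14
  ..#.# -> .   bit 5 = 0  t=4,i=1
  ..#.. -> #   bit 4 = 1  t=0,i=1
  ...## -> #   bit 3 = 1  t=1,i=11
  ...#. -> #   bit 2 = 1  t=0,i=12
  ....# -> .   bit 1 = 0  t=0,i=11
  ..... -> .   bit 0 = 0  t=0,i=4
  bits 01101010000110111001111100011100 = 1780195100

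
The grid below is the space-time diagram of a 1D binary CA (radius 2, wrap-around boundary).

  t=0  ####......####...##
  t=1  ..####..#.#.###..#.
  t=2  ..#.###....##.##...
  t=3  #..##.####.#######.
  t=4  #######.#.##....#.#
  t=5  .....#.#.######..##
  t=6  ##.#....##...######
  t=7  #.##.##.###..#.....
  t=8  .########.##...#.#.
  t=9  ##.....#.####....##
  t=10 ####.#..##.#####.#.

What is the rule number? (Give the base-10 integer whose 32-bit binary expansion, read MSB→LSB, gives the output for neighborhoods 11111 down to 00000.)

  [31] ##### => .  t=0,i=0
  [30] ####. => #  t=0,i=2
  [29] ###.# => .  t=3,i=9
  [28] ###.. => #  t=0,i=3
  [27] ##.## => #  t=2,i=13
  [26] ##.#. => #  t=3,i=18
  [25] ##..# => #  t=1,i=6
  [24] ##... => #  t=0,i=4
  [23] #.### => #  t=1,i=12
  [22] #.##. => #  t=2,i=14
  [21] #.#.# => .  t=1,i=10
  [20] #.#.. => #  t=3,i=0
  [19] #..## => #  t=3,i=2
  [18] #..#. => .  t=1,i=7
  [17] #...# => .  t=0,i=15
  [16] #.... => #  t=0,i=5
  [15] .#### => .  t=0,i=11
  [14] .###. => .  t=1,i=13
  [13] .##.# => #  t=2,i=12
  [12] .##.. => #  t=2,i=15
  [11] .#.## => #  t=1,i=11
  [10] .#.#. => .  t=1,i=9
  [9] .#..# => #  t=3,i=1
  [8] .#... => .  t=1,i=18
  [7] ..### => #  t=0,i=10
  [6] ..##. => #  t=2,i=11
  [5] ..#.# => .  t=1,i=8
  [4] ..#.. => .  t=1,i=17
  [3] ...## => .  t=0,i=9
  [2] ...#. => .  t=2,i=1
  [1] ....# => #  t=0,i=8
  [0] ..... => .  t=0,i=6
  bits 01011111110110010011101011000010 = 1608071874

1608071874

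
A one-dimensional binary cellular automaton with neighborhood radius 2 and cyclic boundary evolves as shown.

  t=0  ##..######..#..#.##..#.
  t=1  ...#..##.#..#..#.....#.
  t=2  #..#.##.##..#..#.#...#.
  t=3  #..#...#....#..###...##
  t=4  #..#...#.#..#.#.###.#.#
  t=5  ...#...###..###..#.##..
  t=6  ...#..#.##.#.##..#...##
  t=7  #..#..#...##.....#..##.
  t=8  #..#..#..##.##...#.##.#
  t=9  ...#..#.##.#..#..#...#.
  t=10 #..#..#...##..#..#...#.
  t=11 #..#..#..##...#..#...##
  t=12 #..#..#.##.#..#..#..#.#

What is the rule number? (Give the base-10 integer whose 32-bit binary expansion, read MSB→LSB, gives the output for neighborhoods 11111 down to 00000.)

  nb #####: next=#  (t=0,i=6, bit31=1)
  nb ####.: next=.  (t=0,i=8, bit30=0)
  nb ###.#: next=.  (t=4,i=18, bit29=0)
  nb ###..: next=#  (t=0,i=9, bit28=1)
  nb ##.##: next=#  (t=2,i=7, bit27=1)
  nb ##.#.: next=#  (t=1,i=8, bit26=1)
  nb ##..#: next=.  (t=0,i=2, bit25=0)
  nb ##...: next=#  (t=3,i=18, bit24=1)
  nb #.###: next=.  (t=4,i=16, bit23=0)
  nb #.##.: next=.  (t=0,i=0, bit22=0)
  nb #.#.#: next=#  (t=4,i=14, bit21=1)
  nb #.#..: next=#  (t=1,i=9, bit20=1)
  nb #..##: next=#  (t=0,i=3, bit19=1)
  nb #..#.: next=.  (t=0,i=11, bit18=0)
  nb #...#: next=.  (t=2,i=19, bit17=0)
  nb #....: next=#  (t=1,i=0, bit16=1)
  nb .####: next=.  (t=0,i=5, bit15=0)
  nb .###.: next=#  (t=3,i=16, bit14=1)
  nb .##.#: next=.  (t=1,i=7, bit13=0)
  nb .##..: next=.  (t=0,i=1, bit12=0)
  nb .#.##: next=.  (t=0,i=16, bit11=0)
  nb .#.#.: next=#  (t=2,i=16, bit10=1)
  nb .#..#: next=.  (t=0,i=13, bit9=0)
  nb .#...: next=.  (t=1,i=16, bit8=0)
  nb ..###: next=.  (t=0,i=4, bit7=0)
  nb ..##.: next=#  (t=1,i=6, bit6=1)
  nb ..#.#: next=#  (t=0,i=15, bit5=1)
  nb ..#..: next=#  (t=0,i=12, bit4=1)
  nb ...##: next=#  (t=3,i=20, bit3=1)
  nb ...#.: next=.  (t=1,i=2, bit2=0)
  nb ....#: next=.  (t=1,i=1, bit1=0)
  nb .....: next=.  (t=1,i=18, bit0=0)
  bits 10011101001110010100010001111000 = 2637775992

2637775992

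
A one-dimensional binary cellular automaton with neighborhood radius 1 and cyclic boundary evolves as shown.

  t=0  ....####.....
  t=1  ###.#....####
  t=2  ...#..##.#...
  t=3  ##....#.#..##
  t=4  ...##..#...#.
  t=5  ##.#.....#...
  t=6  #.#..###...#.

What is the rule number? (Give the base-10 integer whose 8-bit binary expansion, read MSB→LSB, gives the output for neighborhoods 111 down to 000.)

  ### -> .   bit 7 = 0  t=0,i=5
  ##. -> .   bit 6 = 0  t=0,i=7
  #.# -> #   bit 5 = 1  t=1,i=3
  #.. -> .   bit 4 = 0  t=0,i=8
  .## -> #   bit 3 = 1  t=0,i=4
  .#. -> .   bit 2 = 0  t=1,i=4
  ..# -> .   bit 1 = 0  t=0,i=3
  ... -> #   bit 0 = 1  t=0,i=0
  bits 00101001 = 41

41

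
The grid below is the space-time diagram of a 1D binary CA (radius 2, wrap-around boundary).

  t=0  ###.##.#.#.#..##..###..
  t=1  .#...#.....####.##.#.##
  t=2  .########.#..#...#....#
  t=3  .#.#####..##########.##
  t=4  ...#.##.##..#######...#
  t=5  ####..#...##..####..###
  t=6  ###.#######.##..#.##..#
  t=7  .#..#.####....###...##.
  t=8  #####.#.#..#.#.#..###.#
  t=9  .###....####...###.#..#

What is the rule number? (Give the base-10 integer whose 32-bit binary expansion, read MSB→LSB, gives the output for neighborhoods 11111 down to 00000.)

  #####|#  b31=1 t=2,i=3
  ####.|#  b30=1 t=1,i=13
  ###.#|.  b29=0 t=0,i=2
  ###..|.  b28=0 t=0,i=20
  ##.##|.  b27=0 t=0,i=3
  ##.#.|.  b26=0 t=0,i=6
  ##..#|#  b25=1 t=0,i=16
  ##...|.  b24=0 t=4,i=19
  #.###|#  b23=1 t=2,i=1
  #.##.|.  b22=0 t=0,i=4
  #.#.#|.  b21=0 t=0,i=7
  #.#..|#  b20=1 t=0,i=11
  #..##|#  b19=1 t=0,i=13
  #..#.|#  b18=1 t=2,i=12
  #...#|#  b17=1 t=1,i=3
  #....|#  b16=1 t=1,i=7
  .####|.  b15=0 t=1,i=12
  .###.|#  b14=1 t=0,i=1
  .##.#|#  b13=1 t=0,i=5
  .##..|.  b12=0 t=0,i=15
  .#.##|.  b11=0 t=1,i=20
  .#.#.|.  b10=0 t=0,i=8
  .#..#|#  b9=1 t=0,i=12
  .#...|#  b8=1 t=1,i=2
  ..###|.  b7=0 t=0,i=0
  ..##.|#  b6=1 t=0,i=14
  ..#.#|#  b5=1 t=2,i=22
  ..#..|#  b4=1 t=1,i=5
  ...##|#  b3=1 t=1,i=10
  ...#.|#  b2=1 t=1,i=4
  ....#|.  b1=0 t=1,i=9
  .....|#  b0=1 t=1,i=8
  bits 11000010100111110110001101111101 = 3265225597

3265225597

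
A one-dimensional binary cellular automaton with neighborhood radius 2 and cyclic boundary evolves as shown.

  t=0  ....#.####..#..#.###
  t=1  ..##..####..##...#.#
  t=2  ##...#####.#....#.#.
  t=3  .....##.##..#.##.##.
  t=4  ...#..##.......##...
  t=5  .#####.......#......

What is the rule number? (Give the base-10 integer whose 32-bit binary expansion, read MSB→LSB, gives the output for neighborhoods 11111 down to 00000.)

2024318870

  ##### -> .   bit 31 = 0  t=2,i=7
  ####. -> #   bit 30 = 1  t=0,i=8
  ###.# -> #   bit 29 = 1  t=2,i=9
  ###.. -> #   bit 28 = 1  t=0,i=9
  ##.## -> #   bit 27 = 1  t=3,i=7
  ##.#. -> .   bit 26 = 0  t=2,i=10
  ##..# -> .   bit 25 = 0  t=0,i=10
  ##... -> .   bit 24 = 0  t=0,i=0
  #.### -> #   bit 23 = 1  t=0,i=6
  #.##. -> .   bit 22 = 0  t=2,i=0
  #.#.# -> #   bit 21 = 1  t=2,i=18
  #.#.. -> .   bit 20 = 0  t=1,i=19
  #..## -> #   bit 19 = 1  t=1,i=1
  #..#. -> .   bit 18 = 0  t=0,i=11
  #...# -> .   bit 17 = 0  t=1,i=15
  #.... -> .   bit 16 = 0  t=0,i=1
  .#### -> #   bit 15 = 1  t=0,i=7
  .###. -> .   bit 14 = 0  t=0,i=18
  .##.# -> #   bit 13 = 1  t=3,i=6
  .##.. -> .   bit 12 = 0  t=1,i=3
  .#.## -> .   bit 11 = 0  t=0,i=5
  .#.#. -> #   bit 10 = 1  t=1,i=18
  .#..# -> #   bit 9 = 1  t=0,i=13
  .#... -> #   bit 8 = 1  t=2,i=12
  ..### -> #   bit 7 = 1  t=1,i=6
  ..##. -> .   bit 6 = 0  t=1,i=2
  ..#.# -> .   bit 5 = 0  t=0,i=4
  ..#.. -> #   bit 4 = 1  t=0,i=12
  ...## -> .   bit 3 = 0  t=2,i=4
  ...#. -> #   bit 2 = 1  t=0,i=3
  ....# -> #   bit 1 = 1  t=0,i=2
  ..... -> .   bit 0 = 0  t=3,i=1
  bits 01111000101010001010011110010110 = 2024318870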